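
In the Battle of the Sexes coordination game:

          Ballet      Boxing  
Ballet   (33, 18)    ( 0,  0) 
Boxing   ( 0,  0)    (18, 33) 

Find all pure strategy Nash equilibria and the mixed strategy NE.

Pure NE: (Ballet, Ballet) and (Boxing, Boxing); Mixed NE: p = 0.6471, q = 0.3529

Work:
Check pure NE:
(Ballet, Ballet): (33, 18) - no unilateral deviation beneficial
(Boxing, Boxing): (18, 33) - no unilateral deviation beneficial
Mixed NE: P1 plays Ballet with p = 0.6471, P2 plays Ballet with q = 0.3529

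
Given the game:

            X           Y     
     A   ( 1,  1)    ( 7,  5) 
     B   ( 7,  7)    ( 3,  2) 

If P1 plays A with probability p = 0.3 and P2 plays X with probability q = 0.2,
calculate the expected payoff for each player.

E[P1] = 4.4, E[P2] = 3.36

Work:
E[P1] = p·q·π₁(A,X) + p·(1-q)·π₁(A,Y) + (1-p)·q·π₁(B,X) + (1-p)·(1-q)·π₁(B,Y)
= 0.3·0.2·1 + 0.3·0.8·7 + 0.7·0.2·7 + 0.7·0.8·3
= 4.4

E[P2] = 3.36 (similar calculation)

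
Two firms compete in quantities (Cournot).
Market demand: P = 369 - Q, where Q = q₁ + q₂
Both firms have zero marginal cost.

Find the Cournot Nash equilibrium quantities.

q₁* = q₂* = 123.0; P* = 123.0

Work:
Profit: π_i = P·q_i = (a - q_i - q_j)·q_i
FOC: ∂π_i/∂q_i = a - 2q_i - q_j = 0
Reaction function: q_i = (369 - q_j)/2
Symmetry: q* = 369/3 = 123.0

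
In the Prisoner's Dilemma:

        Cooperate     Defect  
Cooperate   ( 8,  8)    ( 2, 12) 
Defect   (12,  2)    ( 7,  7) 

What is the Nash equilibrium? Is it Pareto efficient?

(Defect, Defect) is NE; not Pareto efficient

Work:
Defect dominates Cooperate for both players:
If P2 cooperates: Defect (12) > Cooperate (8)
If P2 defects: Defect (7) > Cooperate (2)
NE: (Defect, Defect) with payoff (7, 7)
But (Cooperate, Cooperate) = (8, 8) Pareto dominates (7, 7)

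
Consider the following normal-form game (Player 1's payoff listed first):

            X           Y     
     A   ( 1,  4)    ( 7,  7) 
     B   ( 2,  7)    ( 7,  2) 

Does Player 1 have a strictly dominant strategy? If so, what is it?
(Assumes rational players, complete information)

No strictly dominant strategy exists for Player 1

Work:
A strategy strictly dominates another if it gives a strictly higher payoff against every opponent action. Compare each pair of P1's strategies column-by-column:
  A vs B: [1 vs 2, 7 vs 7] → A does not strictly dominate B (column X: 1 ≤ 2)
  B vs A: [2 vs 1, 7 vs 7] → B does not strictly dominate A (column Y: 7 ≤ 7)
No single strategy strictly dominates all others → no strictly dominant strategy.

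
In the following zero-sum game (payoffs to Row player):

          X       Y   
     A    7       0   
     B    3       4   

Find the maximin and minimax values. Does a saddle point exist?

Maximin = 3, Minimax = 4, Saddle: False

Work:
Row minimums: [0, 3] → maximin = 3
Column maximums: [7, 4] → minimax = 4
No saddle point (maximin ≠ minimax). Mixed strategy needed.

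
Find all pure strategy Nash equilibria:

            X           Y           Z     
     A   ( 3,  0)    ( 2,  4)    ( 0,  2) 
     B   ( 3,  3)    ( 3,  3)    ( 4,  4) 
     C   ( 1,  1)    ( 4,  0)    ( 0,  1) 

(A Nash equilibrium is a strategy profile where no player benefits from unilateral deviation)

Nash equilibrium: (B, Z)

Work:
Best responses:
  P1 vs X: payoffs [3, 3, 1] → best response A/B (payoff 3)
  P1 vs Y: payoffs [2, 3, 4] → best response C (payoff 4)
  P1 vs Z: payoffs [0, 4, 0] → best response B (payoff 4)
  P2 vs A: payoffs [0, 4, 2] → best response Y (payoff 4)
  P2 vs B: payoffs [3, 3, 4] → best response Z (payoff 4)
  P2 vs C: payoffs [1, 0, 1] → best response X/Z (payoff 1)
Mutual best responses: (B,Z) → Nash equilibria.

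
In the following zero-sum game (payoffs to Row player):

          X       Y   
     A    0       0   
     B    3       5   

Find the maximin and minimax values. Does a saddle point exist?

Maximin = 3, Minimax = 3, Saddle: True

Work:
Row minimums: [0, 3] → maximin = 3
Column maximums: [3, 5] → minimax = 3
Saddle point exists! Game value = 3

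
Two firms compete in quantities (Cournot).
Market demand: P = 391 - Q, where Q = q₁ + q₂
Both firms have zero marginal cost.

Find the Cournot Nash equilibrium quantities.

q₁* = q₂* = 130.33; P* = 130.33

Work:
Profit: π_i = P·q_i = (a - q_i - q_j)·q_i
FOC: ∂π_i/∂q_i = a - 2q_i - q_j = 0
Reaction function: q_i = (391 - q_j)/2
Symmetry: q* = 391/3 = 130.33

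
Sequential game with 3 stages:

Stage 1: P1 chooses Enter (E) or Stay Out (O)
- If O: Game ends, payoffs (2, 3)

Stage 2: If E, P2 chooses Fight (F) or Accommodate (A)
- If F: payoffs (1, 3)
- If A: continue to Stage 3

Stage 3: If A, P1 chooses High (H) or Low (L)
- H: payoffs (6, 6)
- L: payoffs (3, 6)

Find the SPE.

SPE: (E, A, H); Outcome (6, 6)

Work:
Stage 3: P1 chooses H (6 vs 3)
Stage 2: P2: F->3, A->6 (anticipating H). Choose A
Stage 1: P1: O->2, E->6 (anticipating A, H). Choose E
SPE path: E -> A -> H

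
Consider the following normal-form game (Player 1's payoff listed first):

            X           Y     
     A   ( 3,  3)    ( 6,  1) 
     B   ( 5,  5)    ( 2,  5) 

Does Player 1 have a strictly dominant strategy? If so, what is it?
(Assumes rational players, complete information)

No strictly dominant strategy exists for Player 1

Work:
A strategy strictly dominates another if it gives a strictly higher payoff against every opponent action. Compare each pair of P1's strategies column-by-column:
  A vs B: [3 vs 5, 6 vs 2] → A does not strictly dominate B (column X: 3 ≤ 5)
  B vs A: [5 vs 3, 2 vs 6] → B does not strictly dominate A (column Y: 2 ≤ 6)
No single strategy strictly dominates all others → no strictly dominant strategy.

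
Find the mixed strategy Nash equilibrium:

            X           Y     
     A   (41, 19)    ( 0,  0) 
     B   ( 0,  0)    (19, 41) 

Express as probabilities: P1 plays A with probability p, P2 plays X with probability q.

p = 0.6833, q = 0.3167

Work:
Find probabilities that make opponent indifferent:
P2 chooses q to make P1 indifferent between A and B
P1 chooses p to make P2 indifferent between X and Y
Mixed NE: P1 plays (A: 0.6833, B: 0.3167), P2 plays (X: 0.3167, Y: 0.6833)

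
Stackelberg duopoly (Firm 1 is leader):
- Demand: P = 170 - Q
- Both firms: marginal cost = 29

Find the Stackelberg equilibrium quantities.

q₁* (leader) = 70.5, q₂* (follower) = 35.25

Work:
Follower's reaction: q₂ = (a - c - q₁)/2
Leader substitutes: π₁ = q₁·(a - q₁ - (a-c-q₁)/2 - c)
FOC: q₁* = (170 - 29)/2 = 70.50
Then: q₂* = (170 - 29 - 70.5)/2 = 35.25
Leader has first-mover advantage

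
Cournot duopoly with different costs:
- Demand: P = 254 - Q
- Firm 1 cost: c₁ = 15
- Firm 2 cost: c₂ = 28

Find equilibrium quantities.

q₁* = 84.0, q₂* = 71.0

Work:
Reaction: q₁ = (254 - 15 - q₂)/2
Reaction: q₂ = (254 - 28 - q₁)/2
Solve simultaneously:
q₁* = (254 - 2×15 + 28)/3 = 84.0
q₂* = (254 - 2×28 + 15)/3 = 71.0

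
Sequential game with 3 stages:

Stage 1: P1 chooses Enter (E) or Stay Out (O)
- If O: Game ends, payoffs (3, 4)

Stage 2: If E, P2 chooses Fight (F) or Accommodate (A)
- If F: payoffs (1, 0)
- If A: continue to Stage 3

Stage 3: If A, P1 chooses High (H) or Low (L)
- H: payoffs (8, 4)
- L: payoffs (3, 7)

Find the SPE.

SPE: (E, A, H); Outcome (8, 4)

Work:
Stage 3: P1 chooses H (8 vs 3)
Stage 2: P2: F->0, A->4 (anticipating H). Choose A
Stage 1: P1: O->3, E->8 (anticipating A, H). Choose E
SPE path: E -> A -> H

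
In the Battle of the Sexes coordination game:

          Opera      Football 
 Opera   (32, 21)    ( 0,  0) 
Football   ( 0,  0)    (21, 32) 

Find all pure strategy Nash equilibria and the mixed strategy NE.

Pure NE: (Opera, Opera) and (Football, Football); Mixed NE: p = 0.6038, q = 0.3962

Work:
Check pure NE:
(Opera, Opera): (32, 21) - no unilateral deviation beneficial
(Football, Football): (21, 32) - no unilateral deviation beneficial
Mixed NE: P1 plays Opera with p = 0.6038, P2 plays Opera with q = 0.3962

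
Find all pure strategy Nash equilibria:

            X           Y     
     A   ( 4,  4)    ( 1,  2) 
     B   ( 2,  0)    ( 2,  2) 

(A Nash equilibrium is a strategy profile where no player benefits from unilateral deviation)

Nash equilibrium: (A, X), (B, Y)

Work:
Best responses:
  P1 vs X: payoffs [4, 2] → best response A (payoff 4)
  P1 vs Y: payoffs [1, 2] → best response B (payoff 2)
  P2 vs A: payoffs [4, 2] → best response X (payoff 4)
  P2 vs B: payoffs [0, 2] → best response Y (payoff 2)
Mutual best responses: (A,X), (B,Y) → Nash equilibria.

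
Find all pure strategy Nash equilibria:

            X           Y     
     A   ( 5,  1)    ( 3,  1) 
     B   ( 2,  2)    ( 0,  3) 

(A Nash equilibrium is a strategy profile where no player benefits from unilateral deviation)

Nash equilibrium: (A, X), (A, Y)

Work:
Best responses:
  P1 vs X: payoffs [5, 2] → best response A (payoff 5)
  P1 vs Y: payoffs [3, 0] → best response A (payoff 3)
  P2 vs A: payoffs [1, 1] → best response X/Y (payoff 1)
  P2 vs B: payoffs [2, 3] → best response Y (payoff 3)
Mutual best responses: (A,X), (A,Y) → Nash equilibria.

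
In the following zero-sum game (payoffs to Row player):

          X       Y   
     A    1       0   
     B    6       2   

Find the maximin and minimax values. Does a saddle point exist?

Maximin = 2, Minimax = 2, Saddle: True

Work:
Row minimums: [0, 2] → maximin = 2
Column maximums: [6, 2] → minimax = 2
Saddle point exists! Game value = 2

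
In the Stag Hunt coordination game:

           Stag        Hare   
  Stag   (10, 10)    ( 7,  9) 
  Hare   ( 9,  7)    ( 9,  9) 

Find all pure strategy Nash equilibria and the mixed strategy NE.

Pure NE: (Stag, Stag) and (Hare, Hare); Mixed NE: p = 0.6667, q = 0.6667

Work:
Check pure NE:
(Stag, Stag): (10, 10) - no unilateral deviation beneficial
(Hare, Hare): (9, 9) - no unilateral deviation beneficial
Mixed NE: P1 plays Stag with p = 0.6667, P2 plays Stag with q = 0.6667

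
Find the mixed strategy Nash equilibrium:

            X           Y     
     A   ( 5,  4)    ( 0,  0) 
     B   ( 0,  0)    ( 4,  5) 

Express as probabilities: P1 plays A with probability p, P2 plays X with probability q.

p = 0.5556, q = 0.4444

Work:
Find probabilities that make opponent indifferent:
P2 chooses q to make P1 indifferent between A and B
P1 chooses p to make P2 indifferent between X and Y
Mixed NE: P1 plays (A: 0.5556, B: 0.4444), P2 plays (X: 0.4444, Y: 0.5556)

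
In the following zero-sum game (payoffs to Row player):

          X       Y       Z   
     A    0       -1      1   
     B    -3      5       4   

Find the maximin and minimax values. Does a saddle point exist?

Maximin = -1, Minimax = 0, Saddle: False

Work:
Row minimums: [-1, -3] → maximin = -1
Column maximums: [0, 5, 4] → minimax = 0
No saddle point (maximin ≠ minimax). Mixed strategy needed.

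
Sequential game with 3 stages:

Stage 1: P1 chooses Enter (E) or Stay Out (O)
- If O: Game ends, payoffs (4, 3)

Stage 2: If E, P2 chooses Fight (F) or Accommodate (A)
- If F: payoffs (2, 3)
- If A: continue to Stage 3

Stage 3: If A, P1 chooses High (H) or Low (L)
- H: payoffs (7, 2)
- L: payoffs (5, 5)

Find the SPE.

SPE: (O, F, H); Outcome (4, 3)

Work:
Stage 3: P1 chooses H (7 vs 5)
Stage 2: P2: F->3, A->2 (anticipating H). Choose F
Stage 1: P1: O->4, E->2 (anticipating F, H). Choose O
SPE path: O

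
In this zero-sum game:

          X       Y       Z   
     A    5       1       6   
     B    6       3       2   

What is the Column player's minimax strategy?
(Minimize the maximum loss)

Column should play Y, value = 3

Work:
Column player minimizes Row's maximum payoff:
Column X: max payoff to Row = 6
Column Y: max payoff to Row = 3
Column Z: max payoff to Row = 6
Minimum is 3, achieved by column Y.
Minimax strategy: Y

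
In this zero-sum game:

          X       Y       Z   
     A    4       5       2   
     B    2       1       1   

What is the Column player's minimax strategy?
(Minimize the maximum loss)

Column should play Z, value = 2

Work:
Column player minimizes Row's maximum payoff:
Column X: max payoff to Row = 4
Column Y: max payoff to Row = 5
Column Z: max payoff to Row = 2
Minimum is 2, achieved by column Z.
Minimax strategy: Z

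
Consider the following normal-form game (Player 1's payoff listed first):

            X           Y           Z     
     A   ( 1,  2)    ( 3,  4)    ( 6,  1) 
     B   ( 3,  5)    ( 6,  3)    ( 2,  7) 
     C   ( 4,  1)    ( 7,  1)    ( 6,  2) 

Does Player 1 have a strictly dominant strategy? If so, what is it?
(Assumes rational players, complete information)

No strictly dominant strategy exists for Player 1

Work:
A strategy strictly dominates another if it gives a strictly higher payoff against every opponent action. Compare each pair of P1's strategies column-by-column:
  A vs B: [1 vs 3, 3 vs 6, 6 vs 2] → A does not strictly dominate B (column X: 1 ≤ 3)
  A vs C: [1 vs 4, 3 vs 7, 6 vs 6] → A does not strictly dominate C (column X: 1 ≤ 4)
  B vs A: [3 vs 1, 6 vs 3, 2 vs 6] → B does not strictly dominate A (column Z: 2 ≤ 6)
  B vs C: [3 vs 4, 6 vs 7, 2 vs 6] → B does not strictly dominate C (column X: 3 ≤ 4)
  C vs A: [4 vs 1, 7 vs 3, 6 vs 6] → C does not strictly dominate A (column Z: 6 ≤ 6)
  C vs B: [4 vs 3, 7 vs 6, 6 vs 2] → C strictly dominates B
No single strategy strictly dominates all others → no strictly dominant strategy.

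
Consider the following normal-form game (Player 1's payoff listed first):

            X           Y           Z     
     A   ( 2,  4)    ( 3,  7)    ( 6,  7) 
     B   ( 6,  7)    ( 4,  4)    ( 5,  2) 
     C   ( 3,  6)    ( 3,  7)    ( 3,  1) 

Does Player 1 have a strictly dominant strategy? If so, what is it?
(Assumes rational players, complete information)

No strictly dominant strategy exists for Player 1

Work:
A strategy strictly dominates another if it gives a strictly higher payoff against every opponent action. Compare each pair of P1's strategies column-by-column:
  A vs B: [2 vs 6, 3 vs 4, 6 vs 5] → A does not strictly dominate B (column X: 2 ≤ 6)
  A vs C: [2 vs 3, 3 vs 3, 6 vs 3] → A does not strictly dominate C (column X: 2 ≤ 3)
  B vs A: [6 vs 2, 4 vs 3, 5 vs 6] → B does not strictly dominate A (column Z: 5 ≤ 6)
  B vs C: [6 vs 3, 4 vs 3, 5 vs 3] → B strictly dominates C
  C vs A: [3 vs 2, 3 vs 3, 3 vs 6] → C does not strictly dominate A (column Y: 3 ≤ 3)
  C vs B: [3 vs 6, 3 vs 4, 3 vs 5] → C does not strictly dominate B (column X: 3 ≤ 6)
No single strategy strictly dominates all others → no strictly dominant strategy.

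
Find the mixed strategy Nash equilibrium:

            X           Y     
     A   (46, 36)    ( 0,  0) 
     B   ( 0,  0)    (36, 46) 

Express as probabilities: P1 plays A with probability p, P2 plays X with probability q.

p = 0.561, q = 0.439

Work:
Find probabilities that make opponent indifferent:
P2 chooses q to make P1 indifferent between A and B
P1 chooses p to make P2 indifferent between X and Y
Mixed NE: P1 plays (A: 0.561, B: 0.439), P2 plays (X: 0.439, Y: 0.561)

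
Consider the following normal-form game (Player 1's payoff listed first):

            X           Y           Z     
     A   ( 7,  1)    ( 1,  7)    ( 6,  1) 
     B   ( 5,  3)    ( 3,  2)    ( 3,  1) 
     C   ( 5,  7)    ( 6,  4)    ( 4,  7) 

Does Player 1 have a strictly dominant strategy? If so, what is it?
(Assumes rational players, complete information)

No strictly dominant strategy exists for Player 1

Work:
A strategy strictly dominates another if it gives a strictly higher payoff against every opponent action. Compare each pair of P1's strategies column-by-column:
  A vs B: [7 vs 5, 1 vs 3, 6 vs 3] → A does not strictly dominate B (column Y: 1 ≤ 3)
  A vs C: [7 vs 5, 1 vs 6, 6 vs 4] → A does not strictly dominate C (column Y: 1 ≤ 6)
  B vs A: [5 vs 7, 3 vs 1, 3 vs 6] → B does not strictly dominate A (column X: 5 ≤ 7)
  B vs C: [5 vs 5, 3 vs 6, 3 vs 4] → B does not strictly dominate C (column X: 5 ≤ 5)
  C vs A: [5 vs 7, 6 vs 1, 4 vs 6] → C does not strictly dominate A (column X: 5 ≤ 7)
  C vs B: [5 vs 5, 6 vs 3, 4 vs 3] → C does not strictly dominate B (column X: 5 ≤ 5)
No single strategy strictly dominates all others → no strictly dominant strategy.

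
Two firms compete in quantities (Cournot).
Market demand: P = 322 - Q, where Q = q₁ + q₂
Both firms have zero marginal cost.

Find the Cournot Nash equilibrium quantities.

q₁* = q₂* = 107.33; P* = 107.33

Work:
Profit: π_i = P·q_i = (a - q_i - q_j)·q_i
FOC: ∂π_i/∂q_i = a - 2q_i - q_j = 0
Reaction function: q_i = (322 - q_j)/2
Symmetry: q* = 322/3 = 107.33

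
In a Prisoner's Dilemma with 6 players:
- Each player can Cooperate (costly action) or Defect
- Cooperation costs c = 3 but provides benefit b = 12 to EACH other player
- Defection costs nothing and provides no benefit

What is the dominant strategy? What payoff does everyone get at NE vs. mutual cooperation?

Dominant: Defect; NE payoff = 0; Coop payoff = 57

Work:
Defect dominates (saves cost c = 3, benefit to others is external)
NE: All defect → everyone gets 0
If all cooperate: each receives (5)×12 - 3 = 57
Social dilemma: 57 > 0 but NE gives 0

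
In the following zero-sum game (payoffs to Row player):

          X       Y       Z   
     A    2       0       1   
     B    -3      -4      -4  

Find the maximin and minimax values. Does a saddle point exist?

Maximin = 0, Minimax = 0, Saddle: True

Work:
Row minimums: [0, -4] → maximin = 0
Column maximums: [2, 0, 1] → minimax = 0
Saddle point exists! Game value = 0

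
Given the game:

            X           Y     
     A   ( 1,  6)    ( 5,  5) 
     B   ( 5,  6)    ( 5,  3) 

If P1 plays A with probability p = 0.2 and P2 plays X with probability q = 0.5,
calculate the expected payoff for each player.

E[P1] = 4.6, E[P2] = 4.7

Work:
E[P1] = p·q·π₁(A,X) + p·(1-q)·π₁(A,Y) + (1-p)·q·π₁(B,X) + (1-p)·(1-q)·π₁(B,Y)
= 0.2·0.5·1 + 0.2·0.5·5 + 0.8·0.5·5 + 0.8·0.5·5
= 4.6

E[P2] = 4.7 (similar calculation)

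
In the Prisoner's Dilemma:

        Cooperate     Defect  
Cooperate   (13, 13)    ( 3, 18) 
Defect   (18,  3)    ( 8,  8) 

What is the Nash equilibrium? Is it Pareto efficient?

(Defect, Defect) is NE; not Pareto efficient

Work:
Defect dominates Cooperate for both players:
If P2 cooperates: Defect (18) > Cooperate (13)
If P2 defects: Defect (8) > Cooperate (3)
NE: (Defect, Defect) with payoff (8, 8)
But (Cooperate, Cooperate) = (13, 13) Pareto dominates (8, 8)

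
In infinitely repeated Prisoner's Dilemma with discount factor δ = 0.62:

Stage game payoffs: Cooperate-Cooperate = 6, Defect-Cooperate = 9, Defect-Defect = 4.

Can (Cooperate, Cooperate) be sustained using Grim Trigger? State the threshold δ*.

δ* = 0.6; since δ = 0.62 ≥ 0.6, cooperation can be sustained

Work:
For Grim Trigger:
Cooperate forever: 6/(1-δ)
Defect then punished: 9 + 4·δ/(1-δ)
Need: 6/(1-δ) ≥ 9 + 4·δ/(1-δ)
Solving: δ ≥ (T-R)/(T-P) = (9-6)/(9-4) = 0.6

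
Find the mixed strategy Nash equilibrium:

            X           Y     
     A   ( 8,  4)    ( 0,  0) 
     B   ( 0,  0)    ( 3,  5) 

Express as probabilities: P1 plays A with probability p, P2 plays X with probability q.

p = 0.5556, q = 0.2727

Work:
Find probabilities that make opponent indifferent:
P2 chooses q to make P1 indifferent between A and B
P1 chooses p to make P2 indifferent between X and Y
Mixed NE: P1 plays (A: 0.5556, B: 0.4444), P2 plays (X: 0.2727, Y: 0.7273)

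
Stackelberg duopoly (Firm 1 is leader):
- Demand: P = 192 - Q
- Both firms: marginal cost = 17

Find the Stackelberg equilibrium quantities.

q₁* (leader) = 87.5, q₂* (follower) = 43.75

Work:
Follower's reaction: q₂ = (a - c - q₁)/2
Leader substitutes: π₁ = q₁·(a - q₁ - (a-c-q₁)/2 - c)
FOC: q₁* = (192 - 17)/2 = 87.50
Then: q₂* = (192 - 17 - 87.5)/2 = 43.75
Leader has first-mover advantage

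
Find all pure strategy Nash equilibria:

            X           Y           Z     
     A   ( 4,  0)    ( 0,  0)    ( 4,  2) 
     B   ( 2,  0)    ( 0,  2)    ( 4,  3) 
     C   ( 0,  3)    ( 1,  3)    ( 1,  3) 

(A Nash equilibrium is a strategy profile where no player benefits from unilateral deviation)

Nash equilibrium: (A, Z), (B, Z), (C, Y)

Work:
Best responses:
  P1 vs X: payoffs [4, 2, 0] → best response A (payoff 4)
  P1 vs Y: payoffs [0, 0, 1] → best response C (payoff 1)
  P1 vs Z: payoffs [4, 4, 1] → best response A/B (payoff 4)
  P2 vs A: payoffs [0, 0, 2] → best response Z (payoff 2)
  P2 vs B: payoffs [0, 2, 3] → best response Z (payoff 3)
  P2 vs C: payoffs [3, 3, 3] → best response X/Y/Z (payoff 3)
Mutual best responses: (A,Z), (B,Z), (C,Y) → Nash equilibria.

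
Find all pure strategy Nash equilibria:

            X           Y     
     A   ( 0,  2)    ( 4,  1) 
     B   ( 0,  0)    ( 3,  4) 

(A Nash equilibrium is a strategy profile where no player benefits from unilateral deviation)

Nash equilibrium: (A, X)

Work:
Best responses:
  P1 vs X: payoffs [0, 0] → best response A/B (payoff 0)
  P1 vs Y: payoffs [4, 3] → best response A (payoff 4)
  P2 vs A: payoffs [2, 1] → best response X (payoff 2)
  P2 vs B: payoffs [0, 4] → best response Y (payoff 4)
Mutual best responses: (A,X) → Nash equilibria.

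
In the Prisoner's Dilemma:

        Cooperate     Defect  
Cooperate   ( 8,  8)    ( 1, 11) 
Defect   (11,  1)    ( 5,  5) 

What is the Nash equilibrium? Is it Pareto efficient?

(Defect, Defect) is NE; not Pareto efficient

Work:
Defect dominates Cooperate for both players:
If P2 cooperates: Defect (11) > Cooperate (8)
If P2 defects: Defect (5) > Cooperate (1)
NE: (Defect, Defect) with payoff (5, 5)
But (Cooperate, Cooperate) = (8, 8) Pareto dominates (5, 5)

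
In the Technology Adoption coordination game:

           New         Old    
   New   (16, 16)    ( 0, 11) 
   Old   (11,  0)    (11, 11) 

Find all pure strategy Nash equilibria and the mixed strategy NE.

Pure NE: (New, New) and (Old, Old); Mixed NE: p = 0.6875, q = 0.6875

Work:
Check pure NE:
(New, New): (16, 16) - no unilateral deviation beneficial
(Old, Old): (11, 11) - no unilateral deviation beneficial
Mixed NE: P1 plays New with p = 0.6875, P2 plays New with q = 0.6875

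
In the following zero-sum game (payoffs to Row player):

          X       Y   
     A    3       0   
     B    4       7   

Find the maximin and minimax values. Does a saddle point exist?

Maximin = 4, Minimax = 4, Saddle: True

Work:
Row minimums: [0, 4] → maximin = 4
Column maximums: [4, 7] → minimax = 4
Saddle point exists! Game value = 4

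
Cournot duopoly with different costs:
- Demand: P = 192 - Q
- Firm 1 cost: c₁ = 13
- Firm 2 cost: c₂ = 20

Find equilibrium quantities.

q₁* = 62.0, q₂* = 55.0

Work:
Reaction: q₁ = (192 - 13 - q₂)/2
Reaction: q₂ = (192 - 20 - q₁)/2
Solve simultaneously:
q₁* = (192 - 2×13 + 20)/3 = 62.0
q₂* = (192 - 2×20 + 13)/3 = 55.0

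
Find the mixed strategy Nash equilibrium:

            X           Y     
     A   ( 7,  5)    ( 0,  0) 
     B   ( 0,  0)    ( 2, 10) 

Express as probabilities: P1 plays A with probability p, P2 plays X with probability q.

p = 0.6667, q = 0.2222

Work:
Find probabilities that make opponent indifferent:
P2 chooses q to make P1 indifferent between A and B
P1 chooses p to make P2 indifferent between X and Y
Mixed NE: P1 plays (A: 0.6667, B: 0.3333), P2 plays (X: 0.2222, Y: 0.7778)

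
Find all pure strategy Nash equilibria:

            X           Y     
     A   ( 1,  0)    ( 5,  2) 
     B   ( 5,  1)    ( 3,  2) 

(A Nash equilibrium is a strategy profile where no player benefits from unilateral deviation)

Nash equilibrium: (A, Y)

Work:
Best responses:
  P1 vs X: payoffs [1, 5] → best response B (payoff 5)
  P1 vs Y: payoffs [5, 3] → best response A (payoff 5)
  P2 vs A: payoffs [0, 2] → best response Y (payoff 2)
  P2 vs B: payoffs [1, 2] → best response Y (payoff 2)
Mutual best responses: (A,Y) → Nash equilibria.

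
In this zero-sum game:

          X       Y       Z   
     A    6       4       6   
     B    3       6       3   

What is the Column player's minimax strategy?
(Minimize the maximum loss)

Column should play X or Y or Z (all achieve the minimum), value = 6

Work:
Column player minimizes Row's maximum payoff:
Column X: max payoff to Row = 6
Column Y: max payoff to Row = 6
Column Z: max payoff to Row = 6
Minimum is 6, achieved by columns X, Y, Z (tied).
Each of X or Y or Z is a minimax strategy.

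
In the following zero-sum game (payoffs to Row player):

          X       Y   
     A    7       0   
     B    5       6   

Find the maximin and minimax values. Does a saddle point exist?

Maximin = 5, Minimax = 6, Saddle: False

Work:
Row minimums: [0, 5] → maximin = 5
Column maximums: [7, 6] → minimax = 6
No saddle point (maximin ≠ minimax). Mixed strategy needed.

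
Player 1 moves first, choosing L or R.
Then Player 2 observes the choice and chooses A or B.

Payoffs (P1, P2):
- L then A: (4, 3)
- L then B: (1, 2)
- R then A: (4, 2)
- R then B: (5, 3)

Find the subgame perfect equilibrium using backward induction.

P1 plays R, P2 plays A after L and B after R; Payoff (5, 3)

Work:
Backward induction:
After L: P2 chooses A → P1 gets 4
After R: P2 chooses B → P1 gets 5
P1 chooses R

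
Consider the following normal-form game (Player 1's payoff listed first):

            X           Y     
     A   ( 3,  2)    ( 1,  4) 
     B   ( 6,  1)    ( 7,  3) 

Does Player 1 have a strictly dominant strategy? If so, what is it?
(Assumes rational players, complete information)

Yes, Player 1's strictly dominant strategy is B

Work:
A strategy strictly dominates another if it gives a strictly higher payoff against every opponent action. Compare each pair of P1's strategies column-by-column:
  A vs B: [3 vs 6, 1 vs 7] → A does not strictly dominate B (column X: 3 ≤ 6)
  B vs A: [6 vs 3, 7 vs 1] → B strictly dominates A
B strictly dominates every other strategy → strictly dominant.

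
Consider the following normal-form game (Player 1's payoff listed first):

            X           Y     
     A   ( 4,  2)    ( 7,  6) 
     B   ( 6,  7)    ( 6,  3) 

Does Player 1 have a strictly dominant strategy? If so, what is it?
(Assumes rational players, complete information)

No strictly dominant strategy exists for Player 1

Work:
A strategy strictly dominates another if it gives a strictly higher payoff against every opponent action. Compare each pair of P1's strategies column-by-column:
  A vs B: [4 vs 6, 7 vs 6] → A does not strictly dominate B (column X: 4 ≤ 6)
  B vs A: [6 vs 4, 6 vs 7] → B does not strictly dominate A (column Y: 6 ≤ 7)
No single strategy strictly dominates all others → no strictly dominant strategy.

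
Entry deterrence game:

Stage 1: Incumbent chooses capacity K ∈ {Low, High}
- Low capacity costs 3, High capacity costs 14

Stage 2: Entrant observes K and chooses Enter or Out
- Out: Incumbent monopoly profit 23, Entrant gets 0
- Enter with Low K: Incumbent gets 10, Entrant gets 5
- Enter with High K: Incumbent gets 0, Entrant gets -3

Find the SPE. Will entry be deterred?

SPE: (High, Enter|Low, Out|High); Entry deterred. Incumbent net profit = 9

Work:
After Low K: Entrant enters (5 > 0)
After High K: Entrant stays out (-3 < 0)
Incumbent: Low → 10−3=7, High → 23−14=9
Incumbent chooses High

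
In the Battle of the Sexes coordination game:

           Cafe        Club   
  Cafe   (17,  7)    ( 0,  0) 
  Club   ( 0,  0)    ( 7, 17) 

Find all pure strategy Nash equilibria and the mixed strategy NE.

Pure NE: (Cafe, Cafe) and (Club, Club); Mixed NE: p = 0.7083, q = 0.2917

Work:
Check pure NE:
(Cafe, Cafe): (17, 7) - no unilateral deviation beneficial
(Club, Club): (7, 17) - no unilateral deviation beneficial
Mixed NE: P1 plays Cafe with p = 0.7083, P2 plays Cafe with q = 0.2917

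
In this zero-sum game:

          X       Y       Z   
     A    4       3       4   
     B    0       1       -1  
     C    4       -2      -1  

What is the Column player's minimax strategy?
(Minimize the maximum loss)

Column should play Y, value = 3

Work:
Column player minimizes Row's maximum payoff:
Column X: max payoff to Row = 4
Column Y: max payoff to Row = 3
Column Z: max payoff to Row = 4
Minimum is 3, achieved by column Y.
Minimax strategy: Y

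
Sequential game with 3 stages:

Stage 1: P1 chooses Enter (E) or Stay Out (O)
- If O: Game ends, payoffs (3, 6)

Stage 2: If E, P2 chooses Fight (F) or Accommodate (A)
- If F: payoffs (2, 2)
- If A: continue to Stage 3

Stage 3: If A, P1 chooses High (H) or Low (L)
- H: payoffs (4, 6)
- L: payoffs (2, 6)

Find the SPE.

SPE: (E, A, H); Outcome (4, 6)

Work:
Stage 3: P1 chooses H (4 vs 2)
Stage 2: P2: F->2, A->6 (anticipating H). Choose A
Stage 1: P1: O->3, E->4 (anticipating A, H). Choose E
SPE path: E -> A -> H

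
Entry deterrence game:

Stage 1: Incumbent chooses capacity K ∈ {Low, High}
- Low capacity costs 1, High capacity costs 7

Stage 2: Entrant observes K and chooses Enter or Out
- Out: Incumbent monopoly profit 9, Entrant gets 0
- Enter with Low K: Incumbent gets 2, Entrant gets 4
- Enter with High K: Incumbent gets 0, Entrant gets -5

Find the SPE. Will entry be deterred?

SPE: (High, Enter|Low, Out|High); Entry deterred. Incumbent net profit = 2

Work:
After Low K: Entrant enters (4 > 0)
After High K: Entrant stays out (-5 < 0)
Incumbent: Low → 2−1=1, High → 9−7=2
Incumbent chooses High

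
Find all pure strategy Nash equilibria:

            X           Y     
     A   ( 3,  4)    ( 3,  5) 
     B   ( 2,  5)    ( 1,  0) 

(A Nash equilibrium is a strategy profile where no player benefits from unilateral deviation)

Nash equilibrium: (A, Y)

Work:
Best responses:
  P1 vs X: payoffs [3, 2] → best response A (payoff 3)
  P1 vs Y: payoffs [3, 1] → best response A (payoff 3)
  P2 vs A: payoffs [4, 5] → best response Y (payoff 5)
  P2 vs B: payoffs [5, 0] → best response X (payoff 5)
Mutual best responses: (A,Y) → Nash equilibria.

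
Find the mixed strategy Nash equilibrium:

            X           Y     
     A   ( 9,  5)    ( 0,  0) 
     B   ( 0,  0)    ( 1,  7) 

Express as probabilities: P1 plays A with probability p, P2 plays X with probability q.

p = 0.5833, q = 0.1

Work:
Find probabilities that make opponent indifferent:
P2 chooses q to make P1 indifferent between A and B
P1 chooses p to make P2 indifferent between X and Y
Mixed NE: P1 plays (A: 0.5833, B: 0.4167), P2 plays (X: 0.1, Y: 0.9)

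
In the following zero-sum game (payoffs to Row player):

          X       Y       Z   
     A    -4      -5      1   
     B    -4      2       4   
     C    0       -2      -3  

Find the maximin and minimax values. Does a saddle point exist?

Maximin = -3, Minimax = 0, Saddle: False

Work:
Row minimums: [-5, -4, -3] → maximin = -3
Column maximums: [0, 2, 4] → minimax = 0
No saddle point (maximin ≠ minimax). Mixed strategy needed.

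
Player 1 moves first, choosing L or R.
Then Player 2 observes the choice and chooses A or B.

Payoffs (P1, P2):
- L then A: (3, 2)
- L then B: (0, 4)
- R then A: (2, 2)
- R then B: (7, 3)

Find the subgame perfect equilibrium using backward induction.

P1 plays R, P2 plays B after L and B after R; Payoff (7, 3)

Work:
Backward induction:
After L: P2 chooses B → P1 gets 0
After R: P2 chooses B → P1 gets 7
P1 chooses R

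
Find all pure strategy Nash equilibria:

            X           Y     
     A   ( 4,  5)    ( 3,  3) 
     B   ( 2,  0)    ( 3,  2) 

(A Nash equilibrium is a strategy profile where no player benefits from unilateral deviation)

Nash equilibrium: (A, X), (B, Y)

Work:
Best responses:
  P1 vs X: payoffs [4, 2] → best response A (payoff 4)
  P1 vs Y: payoffs [3, 3] → best response A/B (payoff 3)
  P2 vs A: payoffs [5, 3] → best response X (payoff 5)
  P2 vs B: payoffs [0, 2] → best response Y (payoff 2)
Mutual best responses: (A,X), (B,Y) → Nash equilibria.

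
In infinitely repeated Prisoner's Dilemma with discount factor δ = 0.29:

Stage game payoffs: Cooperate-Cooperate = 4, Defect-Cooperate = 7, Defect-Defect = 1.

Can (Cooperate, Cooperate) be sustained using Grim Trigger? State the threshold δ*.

δ* = 0.5; since δ = 0.29 < 0.5, cooperation cannot be sustained

Work:
For Grim Trigger:
Cooperate forever: 4/(1-δ)
Defect then punished: 7 + 1·δ/(1-δ)
Need: 4/(1-δ) ≥ 7 + 1·δ/(1-δ)
Solving: δ ≥ (T-R)/(T-P) = (7-4)/(7-1) = 0.5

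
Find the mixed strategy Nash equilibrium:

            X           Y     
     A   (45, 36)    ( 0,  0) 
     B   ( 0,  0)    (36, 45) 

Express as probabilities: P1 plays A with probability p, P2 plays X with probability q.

p = 0.5556, q = 0.4444

Work:
Find probabilities that make opponent indifferent:
P2 chooses q to make P1 indifferent between A and B
P1 chooses p to make P2 indifferent between X and Y
Mixed NE: P1 plays (A: 0.5556, B: 0.4444), P2 plays (X: 0.4444, Y: 0.5556)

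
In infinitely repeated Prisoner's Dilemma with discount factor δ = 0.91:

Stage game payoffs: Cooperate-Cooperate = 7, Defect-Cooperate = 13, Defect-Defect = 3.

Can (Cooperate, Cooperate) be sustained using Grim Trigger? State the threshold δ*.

δ* = 0.6; since δ = 0.91 ≥ 0.6, cooperation can be sustained

Work:
For Grim Trigger:
Cooperate forever: 7/(1-δ)
Defect then punished: 13 + 3·δ/(1-δ)
Need: 7/(1-δ) ≥ 13 + 3·δ/(1-δ)
Solving: δ ≥ (T-R)/(T-P) = (13-7)/(13-3) = 0.6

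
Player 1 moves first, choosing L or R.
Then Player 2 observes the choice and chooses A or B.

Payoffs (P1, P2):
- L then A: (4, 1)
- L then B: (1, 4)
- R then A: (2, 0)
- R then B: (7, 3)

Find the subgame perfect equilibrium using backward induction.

P1 plays R, P2 plays B after L and B after R; Payoff (7, 3)

Work:
Backward induction:
After L: P2 chooses B → P1 gets 1
After R: P2 chooses B → P1 gets 7
P1 chooses R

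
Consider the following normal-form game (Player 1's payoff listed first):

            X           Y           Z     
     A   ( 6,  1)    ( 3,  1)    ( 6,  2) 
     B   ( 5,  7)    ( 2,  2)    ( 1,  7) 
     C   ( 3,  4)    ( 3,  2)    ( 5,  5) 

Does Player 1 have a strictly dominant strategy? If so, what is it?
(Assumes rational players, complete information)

No strictly dominant strategy exists for Player 1

Work:
A strategy strictly dominates another if it gives a strictly higher payoff against every opponent action. Compare each pair of P1's strategies column-by-column:
  A vs B: [6 vs 5, 3 vs 2, 6 vs 1] → A strictly dominates B
  A vs C: [6 vs 3, 3 vs 3, 6 vs 5] → A does not strictly dominate C (column Y: 3 ≤ 3)
  B vs A: [5 vs 6, 2 vs 3, 1 vs 6] → B does not strictly dominate A (column X: 5 ≤ 6)
  B vs C: [5 vs 3, 2 vs 3, 1 vs 5] → B does not strictly dominate C (column Y: 2 ≤ 3)
  C vs A: [3 vs 6, 3 vs 3, 5 vs 6] → C does not strictly dominate A (column X: 3 ≤ 6)
  C vs B: [3 vs 5, 3 vs 2, 5 vs 1] → C does not strictly dominate B (column X: 3 ≤ 5)
No single strategy strictly dominates all others → no strictly dominant strategy.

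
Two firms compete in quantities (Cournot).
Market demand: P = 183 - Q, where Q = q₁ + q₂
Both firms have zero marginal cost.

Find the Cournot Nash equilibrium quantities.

q₁* = q₂* = 61.0; P* = 61.0

Work:
Profit: π_i = P·q_i = (a - q_i - q_j)·q_i
FOC: ∂π_i/∂q_i = a - 2q_i - q_j = 0
Reaction function: q_i = (183 - q_j)/2
Symmetry: q* = 183/3 = 61.0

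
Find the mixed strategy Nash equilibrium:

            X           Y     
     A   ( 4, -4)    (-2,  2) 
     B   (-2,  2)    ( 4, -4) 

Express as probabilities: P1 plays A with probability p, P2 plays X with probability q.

p = 0.5, q = 0.5

Work:
Find probabilities that make opponent indifferent:
P2 chooses q to make P1 indifferent between A and B
P1 chooses p to make P2 indifferent between X and Y
Mixed NE: P1 plays (A: 0.5, B: 0.5), P2 plays (X: 0.5, Y: 0.5)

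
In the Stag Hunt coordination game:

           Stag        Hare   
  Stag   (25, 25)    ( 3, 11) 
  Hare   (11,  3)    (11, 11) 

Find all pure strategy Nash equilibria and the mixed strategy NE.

Pure NE: (Stag, Stag) and (Hare, Hare); Mixed NE: p = 0.3636, q = 0.3636

Work:
Check pure NE:
(Stag, Stag): (25, 25) - no unilateral deviation beneficial
(Hare, Hare): (11, 11) - no unilateral deviation beneficial
Mixed NE: P1 plays Stag with p = 0.3636, P2 plays Stag with q = 0.3636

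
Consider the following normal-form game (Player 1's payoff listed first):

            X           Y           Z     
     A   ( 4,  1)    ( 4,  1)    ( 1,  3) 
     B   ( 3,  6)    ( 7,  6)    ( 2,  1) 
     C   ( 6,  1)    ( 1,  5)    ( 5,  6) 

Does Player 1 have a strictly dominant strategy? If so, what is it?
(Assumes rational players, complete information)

No strictly dominant strategy exists for Player 1

Work:
A strategy strictly dominates another if it gives a strictly higher payoff against every opponent action. Compare each pair of P1's strategies column-by-column:
  A vs B: [4 vs 3, 4 vs 7, 1 vs 2] → A does not strictly dominate B (column Y: 4 ≤ 7)
  A vs C: [4 vs 6, 4 vs 1, 1 vs 5] → A does not strictly dominate C (column X: 4 ≤ 6)
  B vs A: [3 vs 4, 7 vs 4, 2 vs 1] → B does not strictly dominate A (column X: 3 ≤ 4)
  B vs C: [3 vs 6, 7 vs 1, 2 vs 5] → B does not strictly dominate C (column X: 3 ≤ 6)
  C vs A: [6 vs 4, 1 vs 4, 5 vs 1] → C does not strictly dominate A (column Y: 1 ≤ 4)
  C vs B: [6 vs 3, 1 vs 7, 5 vs 2] → C does not strictly dominate B (column Y: 1 ≤ 7)
No single strategy strictly dominates all others → no strictly dominant strategy.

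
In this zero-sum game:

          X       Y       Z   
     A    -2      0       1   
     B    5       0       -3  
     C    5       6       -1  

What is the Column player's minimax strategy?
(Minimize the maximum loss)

Column should play Z, value = 1

Work:
Column player minimizes Row's maximum payoff:
Column X: max payoff to Row = 5
Column Y: max payoff to Row = 6
Column Z: max payoff to Row = 1
Minimum is 1, achieved by column Z.
Minimax strategy: Z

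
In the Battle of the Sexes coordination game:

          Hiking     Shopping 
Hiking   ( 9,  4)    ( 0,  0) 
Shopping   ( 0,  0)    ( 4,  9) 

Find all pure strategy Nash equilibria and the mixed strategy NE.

Pure NE: (Hiking, Hiking) and (Shopping, Shopping); Mixed NE: p = 0.6923, q = 0.3077

Work:
Check pure NE:
(Hiking, Hiking): (9, 4) - no unilateral deviation beneficial
(Shopping, Shopping): (4, 9) - no unilateral deviation beneficial
Mixed NE: P1 plays Hiking with p = 0.6923, P2 plays Hiking with q = 0.3077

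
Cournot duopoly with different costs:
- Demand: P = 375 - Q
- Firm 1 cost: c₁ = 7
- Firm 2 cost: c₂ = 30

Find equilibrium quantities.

q₁* = 130.33, q₂* = 107.33

Work:
Reaction: q₁ = (375 - 7 - q₂)/2
Reaction: q₂ = (375 - 30 - q₁)/2
Solve simultaneously:
q₁* = (375 - 2×7 + 30)/3 = 130.33
q₂* = (375 - 2×30 + 7)/3 = 107.33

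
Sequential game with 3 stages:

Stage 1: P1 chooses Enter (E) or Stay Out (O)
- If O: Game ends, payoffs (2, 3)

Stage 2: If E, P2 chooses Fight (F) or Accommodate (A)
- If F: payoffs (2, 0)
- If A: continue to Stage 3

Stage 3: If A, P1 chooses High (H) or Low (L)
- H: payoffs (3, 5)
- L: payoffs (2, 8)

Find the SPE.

SPE: (E, A, H); Outcome (3, 5)

Work:
Stage 3: P1 chooses H (3 vs 2)
Stage 2: P2: F->0, A->5 (anticipating H). Choose A
Stage 1: P1: O->2, E->3 (anticipating A, H). Choose E
SPE path: E -> A -> H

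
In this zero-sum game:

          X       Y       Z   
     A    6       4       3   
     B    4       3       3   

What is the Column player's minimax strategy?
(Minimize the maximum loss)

Column should play Z, value = 3

Work:
Column player minimizes Row's maximum payoff:
Column X: max payoff to Row = 6
Column Y: max payoff to Row = 4
Column Z: max payoff to Row = 3
Minimum is 3, achieved by column Z.
Minimax strategy: Z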